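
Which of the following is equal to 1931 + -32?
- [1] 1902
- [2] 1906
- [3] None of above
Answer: 3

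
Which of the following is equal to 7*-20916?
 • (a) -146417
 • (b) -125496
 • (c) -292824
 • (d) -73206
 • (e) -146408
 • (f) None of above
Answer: f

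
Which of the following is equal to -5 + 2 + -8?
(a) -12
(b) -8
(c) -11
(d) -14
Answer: c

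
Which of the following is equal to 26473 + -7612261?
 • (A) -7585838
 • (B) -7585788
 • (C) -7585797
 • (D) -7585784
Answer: B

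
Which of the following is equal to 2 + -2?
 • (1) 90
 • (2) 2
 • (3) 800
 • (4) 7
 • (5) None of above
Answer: 5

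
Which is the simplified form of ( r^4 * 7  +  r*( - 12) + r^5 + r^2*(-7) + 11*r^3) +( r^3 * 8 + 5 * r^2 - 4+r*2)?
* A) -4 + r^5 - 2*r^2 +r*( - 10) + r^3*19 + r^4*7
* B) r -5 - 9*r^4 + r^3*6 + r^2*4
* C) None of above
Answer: A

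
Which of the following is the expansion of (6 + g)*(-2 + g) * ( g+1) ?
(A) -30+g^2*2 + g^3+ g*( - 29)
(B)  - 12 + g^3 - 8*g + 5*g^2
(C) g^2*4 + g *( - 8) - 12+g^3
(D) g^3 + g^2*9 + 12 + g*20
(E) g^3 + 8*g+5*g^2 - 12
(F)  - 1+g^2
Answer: B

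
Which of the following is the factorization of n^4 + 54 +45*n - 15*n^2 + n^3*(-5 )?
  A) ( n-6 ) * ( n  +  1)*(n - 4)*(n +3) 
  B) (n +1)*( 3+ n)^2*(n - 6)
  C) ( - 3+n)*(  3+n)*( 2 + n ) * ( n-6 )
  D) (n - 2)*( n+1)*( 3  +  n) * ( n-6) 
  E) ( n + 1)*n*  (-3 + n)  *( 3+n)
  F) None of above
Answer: F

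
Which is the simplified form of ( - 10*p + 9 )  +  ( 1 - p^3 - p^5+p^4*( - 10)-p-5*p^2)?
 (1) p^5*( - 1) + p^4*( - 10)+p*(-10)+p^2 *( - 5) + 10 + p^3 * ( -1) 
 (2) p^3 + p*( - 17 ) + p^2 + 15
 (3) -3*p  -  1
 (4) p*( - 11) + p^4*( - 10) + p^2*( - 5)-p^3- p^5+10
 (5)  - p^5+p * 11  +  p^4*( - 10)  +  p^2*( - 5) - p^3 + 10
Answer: 4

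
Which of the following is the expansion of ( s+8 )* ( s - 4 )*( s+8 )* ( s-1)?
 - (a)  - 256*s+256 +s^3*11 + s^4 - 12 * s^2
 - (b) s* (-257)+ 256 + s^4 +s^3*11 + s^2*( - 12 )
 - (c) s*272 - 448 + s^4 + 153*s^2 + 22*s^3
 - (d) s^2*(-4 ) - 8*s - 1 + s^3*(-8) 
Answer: a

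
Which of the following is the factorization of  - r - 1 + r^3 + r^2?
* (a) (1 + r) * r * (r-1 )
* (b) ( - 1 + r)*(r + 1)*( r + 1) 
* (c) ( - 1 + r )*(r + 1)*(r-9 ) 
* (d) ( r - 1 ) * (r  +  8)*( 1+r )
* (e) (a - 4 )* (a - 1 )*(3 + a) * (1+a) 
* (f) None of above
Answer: b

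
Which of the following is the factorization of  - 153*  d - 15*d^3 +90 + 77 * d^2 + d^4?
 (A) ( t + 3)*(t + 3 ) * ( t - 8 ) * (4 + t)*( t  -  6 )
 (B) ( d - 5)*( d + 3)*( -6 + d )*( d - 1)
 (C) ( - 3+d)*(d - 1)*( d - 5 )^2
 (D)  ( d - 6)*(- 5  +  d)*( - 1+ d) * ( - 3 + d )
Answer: D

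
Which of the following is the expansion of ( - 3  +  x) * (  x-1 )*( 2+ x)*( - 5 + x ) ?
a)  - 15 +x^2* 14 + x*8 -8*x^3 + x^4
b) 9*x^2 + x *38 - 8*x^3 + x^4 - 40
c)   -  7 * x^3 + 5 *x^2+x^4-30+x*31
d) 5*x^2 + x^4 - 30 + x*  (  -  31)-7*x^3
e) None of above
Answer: c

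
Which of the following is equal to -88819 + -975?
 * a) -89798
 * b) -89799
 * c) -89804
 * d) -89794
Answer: d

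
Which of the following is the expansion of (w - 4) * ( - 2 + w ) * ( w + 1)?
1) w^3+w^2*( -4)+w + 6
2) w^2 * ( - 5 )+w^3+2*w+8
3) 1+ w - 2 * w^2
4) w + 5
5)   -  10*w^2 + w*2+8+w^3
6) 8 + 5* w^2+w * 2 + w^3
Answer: 2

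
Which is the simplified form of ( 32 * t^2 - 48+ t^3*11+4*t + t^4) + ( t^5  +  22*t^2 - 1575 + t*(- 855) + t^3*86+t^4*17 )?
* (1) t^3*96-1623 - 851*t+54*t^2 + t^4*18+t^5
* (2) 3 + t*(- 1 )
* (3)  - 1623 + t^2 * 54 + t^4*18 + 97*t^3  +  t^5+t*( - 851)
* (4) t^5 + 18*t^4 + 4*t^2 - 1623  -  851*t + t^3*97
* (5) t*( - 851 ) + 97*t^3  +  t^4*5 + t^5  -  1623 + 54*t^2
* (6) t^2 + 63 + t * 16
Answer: 3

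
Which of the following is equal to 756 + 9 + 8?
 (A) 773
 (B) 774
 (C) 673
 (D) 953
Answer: A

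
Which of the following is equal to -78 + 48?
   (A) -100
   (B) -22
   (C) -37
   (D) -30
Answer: D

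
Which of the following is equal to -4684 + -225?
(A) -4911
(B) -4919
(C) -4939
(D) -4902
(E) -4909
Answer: E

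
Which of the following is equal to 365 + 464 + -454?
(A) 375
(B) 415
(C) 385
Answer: A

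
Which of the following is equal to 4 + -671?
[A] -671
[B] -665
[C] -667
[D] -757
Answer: C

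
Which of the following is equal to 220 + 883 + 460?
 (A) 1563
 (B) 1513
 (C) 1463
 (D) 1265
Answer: A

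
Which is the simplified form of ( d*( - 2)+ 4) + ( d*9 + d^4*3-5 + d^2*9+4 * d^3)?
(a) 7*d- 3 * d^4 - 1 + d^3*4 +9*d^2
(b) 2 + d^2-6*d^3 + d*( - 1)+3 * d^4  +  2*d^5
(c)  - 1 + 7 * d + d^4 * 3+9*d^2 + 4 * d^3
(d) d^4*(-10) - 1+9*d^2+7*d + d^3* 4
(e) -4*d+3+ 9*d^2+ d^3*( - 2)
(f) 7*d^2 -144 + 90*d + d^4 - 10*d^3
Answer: c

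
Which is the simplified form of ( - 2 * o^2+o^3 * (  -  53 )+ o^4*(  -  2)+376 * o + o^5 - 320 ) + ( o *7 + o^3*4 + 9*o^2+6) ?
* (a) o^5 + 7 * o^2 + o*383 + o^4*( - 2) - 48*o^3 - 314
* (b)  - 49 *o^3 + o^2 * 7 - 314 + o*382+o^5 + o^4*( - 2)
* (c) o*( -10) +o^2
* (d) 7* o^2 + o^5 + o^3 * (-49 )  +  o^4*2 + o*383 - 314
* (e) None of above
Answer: e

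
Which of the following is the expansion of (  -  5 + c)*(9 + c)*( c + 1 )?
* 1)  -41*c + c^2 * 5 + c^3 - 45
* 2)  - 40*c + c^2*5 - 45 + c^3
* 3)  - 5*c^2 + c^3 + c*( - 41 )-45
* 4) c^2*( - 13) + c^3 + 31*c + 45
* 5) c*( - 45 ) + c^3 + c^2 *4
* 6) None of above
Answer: 1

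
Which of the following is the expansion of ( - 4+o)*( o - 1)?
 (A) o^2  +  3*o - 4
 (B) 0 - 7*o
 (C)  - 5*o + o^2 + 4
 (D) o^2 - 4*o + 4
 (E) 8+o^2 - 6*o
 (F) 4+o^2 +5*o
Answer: C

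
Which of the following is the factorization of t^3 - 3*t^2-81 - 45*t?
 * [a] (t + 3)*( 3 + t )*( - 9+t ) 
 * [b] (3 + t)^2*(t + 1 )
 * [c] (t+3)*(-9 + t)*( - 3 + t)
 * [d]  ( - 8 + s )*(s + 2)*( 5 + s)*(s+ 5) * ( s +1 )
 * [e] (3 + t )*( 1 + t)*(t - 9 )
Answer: a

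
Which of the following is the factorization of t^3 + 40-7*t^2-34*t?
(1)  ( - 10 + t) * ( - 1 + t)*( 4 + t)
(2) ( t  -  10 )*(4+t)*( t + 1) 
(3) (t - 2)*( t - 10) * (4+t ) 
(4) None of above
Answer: 1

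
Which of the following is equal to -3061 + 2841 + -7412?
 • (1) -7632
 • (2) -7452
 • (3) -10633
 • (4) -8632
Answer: 1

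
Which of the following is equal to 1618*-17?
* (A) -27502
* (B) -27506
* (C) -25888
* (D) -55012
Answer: B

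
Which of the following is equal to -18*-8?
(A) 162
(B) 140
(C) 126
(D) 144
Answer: D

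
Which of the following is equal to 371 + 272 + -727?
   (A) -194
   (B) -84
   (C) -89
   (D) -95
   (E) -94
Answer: B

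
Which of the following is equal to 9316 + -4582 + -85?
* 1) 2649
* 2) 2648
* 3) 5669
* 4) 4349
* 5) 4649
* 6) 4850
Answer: 5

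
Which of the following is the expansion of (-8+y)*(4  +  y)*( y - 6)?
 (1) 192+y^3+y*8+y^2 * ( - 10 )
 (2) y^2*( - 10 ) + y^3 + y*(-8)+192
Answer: 2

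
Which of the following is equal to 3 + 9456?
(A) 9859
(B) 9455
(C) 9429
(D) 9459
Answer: D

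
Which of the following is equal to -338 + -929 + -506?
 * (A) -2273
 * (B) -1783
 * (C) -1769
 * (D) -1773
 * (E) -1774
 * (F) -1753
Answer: D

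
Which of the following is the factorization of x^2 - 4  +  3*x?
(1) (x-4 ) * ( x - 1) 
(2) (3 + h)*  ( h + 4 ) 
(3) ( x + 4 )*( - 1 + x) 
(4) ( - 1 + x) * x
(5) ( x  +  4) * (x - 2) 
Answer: 3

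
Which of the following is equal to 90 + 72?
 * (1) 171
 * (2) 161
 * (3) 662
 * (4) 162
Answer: 4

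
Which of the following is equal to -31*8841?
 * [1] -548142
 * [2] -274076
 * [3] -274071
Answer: 3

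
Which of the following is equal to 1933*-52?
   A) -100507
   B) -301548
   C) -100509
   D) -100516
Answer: D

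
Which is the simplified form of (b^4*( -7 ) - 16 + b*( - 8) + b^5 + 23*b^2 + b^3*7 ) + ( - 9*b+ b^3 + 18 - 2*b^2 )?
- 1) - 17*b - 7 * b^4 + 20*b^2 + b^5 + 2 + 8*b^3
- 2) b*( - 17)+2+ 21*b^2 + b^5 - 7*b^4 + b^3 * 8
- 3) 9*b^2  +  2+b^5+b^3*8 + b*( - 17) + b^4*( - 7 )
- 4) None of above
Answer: 2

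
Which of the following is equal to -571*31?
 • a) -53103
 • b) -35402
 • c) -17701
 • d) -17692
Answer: c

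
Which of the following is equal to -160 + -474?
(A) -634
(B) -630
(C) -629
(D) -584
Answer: A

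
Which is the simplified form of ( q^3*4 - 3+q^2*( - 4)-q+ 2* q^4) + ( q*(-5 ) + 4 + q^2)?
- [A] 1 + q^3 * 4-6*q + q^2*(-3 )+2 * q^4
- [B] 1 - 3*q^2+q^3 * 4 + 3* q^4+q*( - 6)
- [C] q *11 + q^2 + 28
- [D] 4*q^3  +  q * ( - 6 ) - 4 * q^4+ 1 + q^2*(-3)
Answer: A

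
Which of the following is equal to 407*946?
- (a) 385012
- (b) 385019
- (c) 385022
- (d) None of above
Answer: c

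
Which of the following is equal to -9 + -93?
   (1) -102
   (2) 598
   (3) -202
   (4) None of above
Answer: 1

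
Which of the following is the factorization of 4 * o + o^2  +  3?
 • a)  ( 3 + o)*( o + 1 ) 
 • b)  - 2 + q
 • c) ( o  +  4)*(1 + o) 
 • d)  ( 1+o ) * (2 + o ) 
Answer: a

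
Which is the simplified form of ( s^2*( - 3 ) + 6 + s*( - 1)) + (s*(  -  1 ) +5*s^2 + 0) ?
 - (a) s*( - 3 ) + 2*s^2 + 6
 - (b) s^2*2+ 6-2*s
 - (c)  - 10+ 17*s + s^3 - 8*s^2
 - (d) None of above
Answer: b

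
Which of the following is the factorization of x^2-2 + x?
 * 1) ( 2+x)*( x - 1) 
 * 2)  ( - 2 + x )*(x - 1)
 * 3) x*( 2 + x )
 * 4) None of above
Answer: 1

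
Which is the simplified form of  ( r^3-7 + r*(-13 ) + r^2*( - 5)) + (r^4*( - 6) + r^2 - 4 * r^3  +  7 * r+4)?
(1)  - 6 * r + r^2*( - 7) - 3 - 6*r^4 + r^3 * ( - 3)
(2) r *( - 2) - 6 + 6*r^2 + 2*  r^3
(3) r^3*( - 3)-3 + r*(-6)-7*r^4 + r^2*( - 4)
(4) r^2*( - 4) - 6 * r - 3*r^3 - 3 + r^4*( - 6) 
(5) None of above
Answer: 4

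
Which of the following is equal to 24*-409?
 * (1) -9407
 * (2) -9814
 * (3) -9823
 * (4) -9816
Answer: 4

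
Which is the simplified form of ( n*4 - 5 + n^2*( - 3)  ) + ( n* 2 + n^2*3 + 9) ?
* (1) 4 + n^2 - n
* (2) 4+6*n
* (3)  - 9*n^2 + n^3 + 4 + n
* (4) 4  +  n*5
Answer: 2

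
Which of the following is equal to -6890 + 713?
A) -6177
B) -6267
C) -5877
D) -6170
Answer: A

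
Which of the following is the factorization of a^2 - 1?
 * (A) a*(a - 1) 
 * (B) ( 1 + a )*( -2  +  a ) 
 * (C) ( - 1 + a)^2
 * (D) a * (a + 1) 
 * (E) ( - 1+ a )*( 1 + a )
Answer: E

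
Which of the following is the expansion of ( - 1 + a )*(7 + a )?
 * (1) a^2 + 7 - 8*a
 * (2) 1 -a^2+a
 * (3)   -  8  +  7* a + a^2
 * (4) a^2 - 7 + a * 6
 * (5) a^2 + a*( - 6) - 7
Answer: 4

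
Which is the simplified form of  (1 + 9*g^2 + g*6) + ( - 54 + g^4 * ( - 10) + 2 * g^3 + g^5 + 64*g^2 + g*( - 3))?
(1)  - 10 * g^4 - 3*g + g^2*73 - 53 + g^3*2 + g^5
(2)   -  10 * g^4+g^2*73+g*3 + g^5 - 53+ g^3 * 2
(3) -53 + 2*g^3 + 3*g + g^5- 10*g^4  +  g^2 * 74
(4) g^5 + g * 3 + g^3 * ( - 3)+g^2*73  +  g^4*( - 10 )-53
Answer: 2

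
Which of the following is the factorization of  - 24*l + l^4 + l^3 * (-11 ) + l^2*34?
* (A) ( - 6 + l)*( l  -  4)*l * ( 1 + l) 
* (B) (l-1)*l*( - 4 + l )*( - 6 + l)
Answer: B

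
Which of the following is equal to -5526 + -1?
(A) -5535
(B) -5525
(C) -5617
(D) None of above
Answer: D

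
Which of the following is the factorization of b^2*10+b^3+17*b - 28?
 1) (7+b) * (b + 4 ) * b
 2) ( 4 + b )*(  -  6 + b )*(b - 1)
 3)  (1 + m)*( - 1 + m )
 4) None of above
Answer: 4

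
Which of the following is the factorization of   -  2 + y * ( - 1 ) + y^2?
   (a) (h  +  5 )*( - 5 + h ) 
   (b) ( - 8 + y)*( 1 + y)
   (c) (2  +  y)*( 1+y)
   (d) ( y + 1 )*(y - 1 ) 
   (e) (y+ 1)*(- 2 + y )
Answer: e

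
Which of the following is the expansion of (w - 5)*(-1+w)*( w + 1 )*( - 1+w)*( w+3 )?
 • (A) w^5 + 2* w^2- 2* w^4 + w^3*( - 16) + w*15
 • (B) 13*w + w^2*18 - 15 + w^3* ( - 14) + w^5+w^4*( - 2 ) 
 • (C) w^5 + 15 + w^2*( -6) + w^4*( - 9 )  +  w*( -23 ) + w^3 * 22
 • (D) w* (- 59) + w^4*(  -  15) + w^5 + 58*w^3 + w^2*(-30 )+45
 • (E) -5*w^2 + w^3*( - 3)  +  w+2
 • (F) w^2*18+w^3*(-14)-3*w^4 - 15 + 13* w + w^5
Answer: F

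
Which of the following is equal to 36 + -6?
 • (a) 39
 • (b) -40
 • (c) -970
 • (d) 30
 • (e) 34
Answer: d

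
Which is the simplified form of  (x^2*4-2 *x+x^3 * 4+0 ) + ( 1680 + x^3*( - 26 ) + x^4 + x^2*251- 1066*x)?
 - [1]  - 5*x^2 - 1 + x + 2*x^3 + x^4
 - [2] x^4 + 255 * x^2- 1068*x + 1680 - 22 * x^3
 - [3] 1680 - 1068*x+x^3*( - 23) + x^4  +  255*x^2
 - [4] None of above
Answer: 2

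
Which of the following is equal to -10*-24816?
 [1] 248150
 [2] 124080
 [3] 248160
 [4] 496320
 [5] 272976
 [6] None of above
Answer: 3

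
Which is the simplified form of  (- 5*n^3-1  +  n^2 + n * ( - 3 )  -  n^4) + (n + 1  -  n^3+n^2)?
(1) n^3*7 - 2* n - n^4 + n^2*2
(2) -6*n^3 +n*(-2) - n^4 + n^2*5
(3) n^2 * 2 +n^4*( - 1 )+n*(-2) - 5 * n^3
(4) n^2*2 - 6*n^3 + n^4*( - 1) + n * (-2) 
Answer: 4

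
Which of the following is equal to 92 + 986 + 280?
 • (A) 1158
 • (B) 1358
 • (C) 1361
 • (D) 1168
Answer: B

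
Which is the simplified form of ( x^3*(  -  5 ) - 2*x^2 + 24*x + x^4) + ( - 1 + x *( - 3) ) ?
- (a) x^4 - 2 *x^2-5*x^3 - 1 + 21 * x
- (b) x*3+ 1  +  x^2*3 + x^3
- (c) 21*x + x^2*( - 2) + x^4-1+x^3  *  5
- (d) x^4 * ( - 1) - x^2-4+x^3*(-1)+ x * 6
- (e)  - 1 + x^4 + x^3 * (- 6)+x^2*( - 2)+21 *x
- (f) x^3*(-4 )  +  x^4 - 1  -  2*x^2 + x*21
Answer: a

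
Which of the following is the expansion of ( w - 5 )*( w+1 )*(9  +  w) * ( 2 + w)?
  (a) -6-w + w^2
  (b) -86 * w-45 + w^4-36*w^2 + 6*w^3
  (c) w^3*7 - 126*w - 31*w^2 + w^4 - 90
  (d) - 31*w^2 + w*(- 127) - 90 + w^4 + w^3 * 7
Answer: d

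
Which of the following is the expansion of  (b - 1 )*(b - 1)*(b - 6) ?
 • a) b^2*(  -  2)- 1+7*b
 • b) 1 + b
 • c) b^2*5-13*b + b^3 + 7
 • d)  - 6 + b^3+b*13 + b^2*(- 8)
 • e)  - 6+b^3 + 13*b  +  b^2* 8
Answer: d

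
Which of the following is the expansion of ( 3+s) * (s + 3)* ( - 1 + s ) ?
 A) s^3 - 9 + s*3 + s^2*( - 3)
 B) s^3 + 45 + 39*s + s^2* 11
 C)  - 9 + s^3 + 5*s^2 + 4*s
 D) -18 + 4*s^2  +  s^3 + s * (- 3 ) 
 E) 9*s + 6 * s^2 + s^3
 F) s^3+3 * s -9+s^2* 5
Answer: F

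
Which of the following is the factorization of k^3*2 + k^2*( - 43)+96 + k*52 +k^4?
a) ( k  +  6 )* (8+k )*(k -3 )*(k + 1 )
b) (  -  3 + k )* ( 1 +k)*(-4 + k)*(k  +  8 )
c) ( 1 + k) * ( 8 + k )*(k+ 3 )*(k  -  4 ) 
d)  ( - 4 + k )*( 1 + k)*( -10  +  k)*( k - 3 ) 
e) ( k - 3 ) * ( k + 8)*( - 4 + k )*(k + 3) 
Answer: b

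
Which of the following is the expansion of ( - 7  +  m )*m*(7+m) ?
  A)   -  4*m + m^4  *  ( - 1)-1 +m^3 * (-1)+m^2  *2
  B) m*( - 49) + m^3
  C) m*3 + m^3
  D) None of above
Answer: B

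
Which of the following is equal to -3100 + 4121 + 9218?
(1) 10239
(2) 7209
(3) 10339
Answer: 1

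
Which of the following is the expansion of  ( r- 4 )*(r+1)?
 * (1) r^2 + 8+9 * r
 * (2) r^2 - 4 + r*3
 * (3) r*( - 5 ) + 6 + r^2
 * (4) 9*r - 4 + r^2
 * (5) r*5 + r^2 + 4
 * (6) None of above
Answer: 6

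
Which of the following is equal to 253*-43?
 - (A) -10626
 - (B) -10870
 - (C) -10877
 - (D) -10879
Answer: D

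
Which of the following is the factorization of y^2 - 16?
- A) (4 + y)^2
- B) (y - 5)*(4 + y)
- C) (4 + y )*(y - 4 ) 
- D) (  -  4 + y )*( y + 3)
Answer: C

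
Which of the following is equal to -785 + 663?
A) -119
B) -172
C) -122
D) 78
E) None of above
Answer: C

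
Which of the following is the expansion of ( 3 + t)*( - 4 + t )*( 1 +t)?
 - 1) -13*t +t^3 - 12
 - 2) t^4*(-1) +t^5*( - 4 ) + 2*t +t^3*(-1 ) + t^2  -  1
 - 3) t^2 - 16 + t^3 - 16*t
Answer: 1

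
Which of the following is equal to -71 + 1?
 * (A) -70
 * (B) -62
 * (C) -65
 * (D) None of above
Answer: A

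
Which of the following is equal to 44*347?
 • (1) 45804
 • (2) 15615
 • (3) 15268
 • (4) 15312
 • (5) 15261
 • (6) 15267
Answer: 3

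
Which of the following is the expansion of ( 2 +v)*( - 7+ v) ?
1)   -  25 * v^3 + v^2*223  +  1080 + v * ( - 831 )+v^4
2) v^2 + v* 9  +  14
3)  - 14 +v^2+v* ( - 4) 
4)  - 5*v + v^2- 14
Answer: 4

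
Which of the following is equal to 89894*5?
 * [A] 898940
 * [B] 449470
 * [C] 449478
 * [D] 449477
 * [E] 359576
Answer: B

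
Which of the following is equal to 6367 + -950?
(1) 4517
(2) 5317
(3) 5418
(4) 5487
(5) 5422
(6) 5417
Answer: 6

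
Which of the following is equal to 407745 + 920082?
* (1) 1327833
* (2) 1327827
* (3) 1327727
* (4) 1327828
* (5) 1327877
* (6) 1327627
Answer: 2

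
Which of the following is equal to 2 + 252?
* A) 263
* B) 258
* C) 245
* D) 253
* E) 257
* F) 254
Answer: F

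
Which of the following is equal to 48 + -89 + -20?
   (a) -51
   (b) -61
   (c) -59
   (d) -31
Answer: b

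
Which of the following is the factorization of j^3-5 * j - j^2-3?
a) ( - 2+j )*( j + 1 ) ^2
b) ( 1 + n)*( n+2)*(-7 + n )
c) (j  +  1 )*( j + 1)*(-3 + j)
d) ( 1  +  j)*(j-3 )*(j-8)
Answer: c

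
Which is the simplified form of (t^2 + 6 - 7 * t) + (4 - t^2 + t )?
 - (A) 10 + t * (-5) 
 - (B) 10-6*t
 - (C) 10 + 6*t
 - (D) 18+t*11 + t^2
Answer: B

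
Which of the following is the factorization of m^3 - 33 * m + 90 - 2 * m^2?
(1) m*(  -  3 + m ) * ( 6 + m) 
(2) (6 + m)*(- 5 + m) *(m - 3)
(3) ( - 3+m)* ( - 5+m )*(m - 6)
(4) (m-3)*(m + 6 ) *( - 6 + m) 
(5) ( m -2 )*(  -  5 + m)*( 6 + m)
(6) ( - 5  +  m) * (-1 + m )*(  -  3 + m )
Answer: 2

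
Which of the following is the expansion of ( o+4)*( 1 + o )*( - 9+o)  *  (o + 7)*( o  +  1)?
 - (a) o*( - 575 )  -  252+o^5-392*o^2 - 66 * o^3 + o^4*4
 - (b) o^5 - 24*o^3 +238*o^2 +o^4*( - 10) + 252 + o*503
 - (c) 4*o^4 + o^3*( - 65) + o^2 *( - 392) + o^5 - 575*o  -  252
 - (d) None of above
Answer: a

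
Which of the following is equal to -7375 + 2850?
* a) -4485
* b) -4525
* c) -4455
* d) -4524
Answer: b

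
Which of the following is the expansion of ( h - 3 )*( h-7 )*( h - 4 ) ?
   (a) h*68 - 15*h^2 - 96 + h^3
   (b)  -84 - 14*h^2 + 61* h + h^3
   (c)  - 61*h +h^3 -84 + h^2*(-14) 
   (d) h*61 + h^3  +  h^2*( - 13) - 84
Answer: b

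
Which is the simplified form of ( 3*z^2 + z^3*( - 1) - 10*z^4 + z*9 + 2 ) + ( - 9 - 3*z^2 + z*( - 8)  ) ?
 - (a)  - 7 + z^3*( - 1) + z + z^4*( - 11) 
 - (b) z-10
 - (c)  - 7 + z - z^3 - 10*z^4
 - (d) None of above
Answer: c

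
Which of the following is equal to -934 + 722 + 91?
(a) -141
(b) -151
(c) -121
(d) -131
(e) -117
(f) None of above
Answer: c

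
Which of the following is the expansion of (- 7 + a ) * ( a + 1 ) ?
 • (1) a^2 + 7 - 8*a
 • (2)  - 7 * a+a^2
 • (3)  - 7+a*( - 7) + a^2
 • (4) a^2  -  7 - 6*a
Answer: 4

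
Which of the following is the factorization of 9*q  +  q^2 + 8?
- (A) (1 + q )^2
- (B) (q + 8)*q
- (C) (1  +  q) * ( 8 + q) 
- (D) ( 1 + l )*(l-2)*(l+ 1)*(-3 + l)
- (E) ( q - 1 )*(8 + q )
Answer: C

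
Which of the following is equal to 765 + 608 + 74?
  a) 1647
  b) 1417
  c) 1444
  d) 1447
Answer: d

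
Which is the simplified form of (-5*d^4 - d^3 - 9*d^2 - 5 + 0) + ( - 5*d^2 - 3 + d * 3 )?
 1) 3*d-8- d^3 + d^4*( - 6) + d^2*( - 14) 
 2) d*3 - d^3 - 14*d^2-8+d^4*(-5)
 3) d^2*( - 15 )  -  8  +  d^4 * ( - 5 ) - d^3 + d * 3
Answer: 2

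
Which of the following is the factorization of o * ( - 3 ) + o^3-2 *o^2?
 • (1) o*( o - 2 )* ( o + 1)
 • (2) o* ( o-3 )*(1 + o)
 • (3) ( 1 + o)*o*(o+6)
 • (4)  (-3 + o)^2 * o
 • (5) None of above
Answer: 2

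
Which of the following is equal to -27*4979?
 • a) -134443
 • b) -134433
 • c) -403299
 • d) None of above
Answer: b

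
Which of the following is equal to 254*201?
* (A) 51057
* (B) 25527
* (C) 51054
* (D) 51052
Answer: C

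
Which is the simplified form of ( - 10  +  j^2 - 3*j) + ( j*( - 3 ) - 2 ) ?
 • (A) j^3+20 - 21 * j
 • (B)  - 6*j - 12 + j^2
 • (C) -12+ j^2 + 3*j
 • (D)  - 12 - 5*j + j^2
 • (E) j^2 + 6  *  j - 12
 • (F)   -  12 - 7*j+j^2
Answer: B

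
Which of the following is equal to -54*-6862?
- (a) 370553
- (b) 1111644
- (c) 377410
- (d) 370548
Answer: d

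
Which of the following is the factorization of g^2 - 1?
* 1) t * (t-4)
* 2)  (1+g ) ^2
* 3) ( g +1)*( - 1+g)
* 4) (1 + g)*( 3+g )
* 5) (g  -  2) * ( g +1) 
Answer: 3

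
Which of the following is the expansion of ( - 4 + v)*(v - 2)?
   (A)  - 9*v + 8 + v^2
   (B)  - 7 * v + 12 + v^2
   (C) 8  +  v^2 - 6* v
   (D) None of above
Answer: C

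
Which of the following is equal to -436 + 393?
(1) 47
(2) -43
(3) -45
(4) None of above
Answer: 2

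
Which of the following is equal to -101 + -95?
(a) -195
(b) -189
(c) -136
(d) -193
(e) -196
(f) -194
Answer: e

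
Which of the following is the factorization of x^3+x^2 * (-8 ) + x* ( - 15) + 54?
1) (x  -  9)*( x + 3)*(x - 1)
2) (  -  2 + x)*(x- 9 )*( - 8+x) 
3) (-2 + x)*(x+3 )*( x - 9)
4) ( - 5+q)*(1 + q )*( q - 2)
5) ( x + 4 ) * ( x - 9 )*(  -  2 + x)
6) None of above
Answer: 3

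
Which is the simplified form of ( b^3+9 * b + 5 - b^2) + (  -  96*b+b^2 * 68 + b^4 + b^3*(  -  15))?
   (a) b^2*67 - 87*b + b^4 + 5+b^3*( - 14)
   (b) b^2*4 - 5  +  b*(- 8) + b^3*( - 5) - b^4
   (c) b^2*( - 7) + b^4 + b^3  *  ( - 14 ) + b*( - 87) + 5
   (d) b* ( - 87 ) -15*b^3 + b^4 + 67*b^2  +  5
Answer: a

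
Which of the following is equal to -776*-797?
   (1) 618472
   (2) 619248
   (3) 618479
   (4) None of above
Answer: 1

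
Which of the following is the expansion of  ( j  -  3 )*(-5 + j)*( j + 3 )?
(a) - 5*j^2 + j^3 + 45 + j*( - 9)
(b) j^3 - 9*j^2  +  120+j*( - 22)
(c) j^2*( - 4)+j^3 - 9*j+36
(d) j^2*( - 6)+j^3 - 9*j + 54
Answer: a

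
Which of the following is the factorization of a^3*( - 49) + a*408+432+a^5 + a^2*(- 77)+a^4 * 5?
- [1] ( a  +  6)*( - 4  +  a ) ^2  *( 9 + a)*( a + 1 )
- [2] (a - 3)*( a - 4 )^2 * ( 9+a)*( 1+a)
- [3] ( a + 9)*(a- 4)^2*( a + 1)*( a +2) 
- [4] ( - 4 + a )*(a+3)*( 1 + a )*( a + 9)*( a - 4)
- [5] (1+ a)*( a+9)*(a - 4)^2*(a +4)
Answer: 4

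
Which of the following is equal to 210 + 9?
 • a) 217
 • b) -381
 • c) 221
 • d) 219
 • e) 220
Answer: d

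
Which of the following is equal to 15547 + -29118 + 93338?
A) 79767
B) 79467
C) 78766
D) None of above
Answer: A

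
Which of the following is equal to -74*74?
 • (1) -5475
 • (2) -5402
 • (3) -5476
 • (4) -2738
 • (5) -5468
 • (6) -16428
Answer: 3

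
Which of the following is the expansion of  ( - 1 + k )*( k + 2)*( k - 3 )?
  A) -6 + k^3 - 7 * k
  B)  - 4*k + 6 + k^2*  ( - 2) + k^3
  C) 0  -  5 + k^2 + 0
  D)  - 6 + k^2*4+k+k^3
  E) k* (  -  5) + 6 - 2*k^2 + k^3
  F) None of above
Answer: E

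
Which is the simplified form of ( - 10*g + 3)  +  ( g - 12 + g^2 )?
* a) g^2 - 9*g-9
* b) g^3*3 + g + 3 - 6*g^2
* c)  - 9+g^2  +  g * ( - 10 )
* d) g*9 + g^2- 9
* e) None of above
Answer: a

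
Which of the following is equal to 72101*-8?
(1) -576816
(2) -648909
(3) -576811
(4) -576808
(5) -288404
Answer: 4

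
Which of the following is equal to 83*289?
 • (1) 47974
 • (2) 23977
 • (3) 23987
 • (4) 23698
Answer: 3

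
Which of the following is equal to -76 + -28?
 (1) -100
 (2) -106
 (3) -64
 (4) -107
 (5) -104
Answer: 5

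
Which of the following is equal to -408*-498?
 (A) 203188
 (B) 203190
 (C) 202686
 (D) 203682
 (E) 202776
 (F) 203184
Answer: F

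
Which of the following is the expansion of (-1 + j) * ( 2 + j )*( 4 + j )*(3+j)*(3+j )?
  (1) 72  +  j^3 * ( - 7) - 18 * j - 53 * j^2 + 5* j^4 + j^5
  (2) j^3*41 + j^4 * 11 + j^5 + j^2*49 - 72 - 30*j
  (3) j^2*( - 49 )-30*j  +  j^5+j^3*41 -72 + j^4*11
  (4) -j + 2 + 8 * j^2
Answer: 2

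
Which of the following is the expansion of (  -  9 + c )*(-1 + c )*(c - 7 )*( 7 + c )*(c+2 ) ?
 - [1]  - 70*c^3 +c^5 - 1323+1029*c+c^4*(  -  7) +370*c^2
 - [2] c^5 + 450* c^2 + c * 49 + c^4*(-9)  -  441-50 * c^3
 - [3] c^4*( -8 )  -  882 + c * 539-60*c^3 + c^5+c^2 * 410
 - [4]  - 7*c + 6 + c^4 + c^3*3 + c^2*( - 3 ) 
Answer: 3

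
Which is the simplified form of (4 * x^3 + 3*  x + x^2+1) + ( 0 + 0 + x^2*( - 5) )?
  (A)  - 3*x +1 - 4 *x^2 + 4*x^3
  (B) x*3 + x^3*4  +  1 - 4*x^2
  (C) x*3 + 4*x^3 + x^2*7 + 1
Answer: B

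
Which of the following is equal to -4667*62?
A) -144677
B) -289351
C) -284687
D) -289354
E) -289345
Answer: D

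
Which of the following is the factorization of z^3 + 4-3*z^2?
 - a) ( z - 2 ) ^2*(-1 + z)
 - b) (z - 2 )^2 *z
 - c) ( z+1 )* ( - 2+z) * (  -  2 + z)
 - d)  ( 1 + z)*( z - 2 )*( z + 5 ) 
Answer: c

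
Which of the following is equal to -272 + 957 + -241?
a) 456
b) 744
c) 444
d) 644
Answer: c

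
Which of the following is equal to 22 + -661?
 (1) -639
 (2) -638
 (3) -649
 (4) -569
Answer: 1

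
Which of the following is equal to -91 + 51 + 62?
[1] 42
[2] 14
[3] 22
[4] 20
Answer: 3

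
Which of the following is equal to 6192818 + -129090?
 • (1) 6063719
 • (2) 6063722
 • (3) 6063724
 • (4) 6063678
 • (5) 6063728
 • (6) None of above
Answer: 5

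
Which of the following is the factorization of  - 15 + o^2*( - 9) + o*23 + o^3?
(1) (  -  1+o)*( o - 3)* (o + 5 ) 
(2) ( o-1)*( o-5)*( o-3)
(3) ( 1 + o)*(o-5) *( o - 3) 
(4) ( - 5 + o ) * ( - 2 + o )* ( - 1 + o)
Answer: 2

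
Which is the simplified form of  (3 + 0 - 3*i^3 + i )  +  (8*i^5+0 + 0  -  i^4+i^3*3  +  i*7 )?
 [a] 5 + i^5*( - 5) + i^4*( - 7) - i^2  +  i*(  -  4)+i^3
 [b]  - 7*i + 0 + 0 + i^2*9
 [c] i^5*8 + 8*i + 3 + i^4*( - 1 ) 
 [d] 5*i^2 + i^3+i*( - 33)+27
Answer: c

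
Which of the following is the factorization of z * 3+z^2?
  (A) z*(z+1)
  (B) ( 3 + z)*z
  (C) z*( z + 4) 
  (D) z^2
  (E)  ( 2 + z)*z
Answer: B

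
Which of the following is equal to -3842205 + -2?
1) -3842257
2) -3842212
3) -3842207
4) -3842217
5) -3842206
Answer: 3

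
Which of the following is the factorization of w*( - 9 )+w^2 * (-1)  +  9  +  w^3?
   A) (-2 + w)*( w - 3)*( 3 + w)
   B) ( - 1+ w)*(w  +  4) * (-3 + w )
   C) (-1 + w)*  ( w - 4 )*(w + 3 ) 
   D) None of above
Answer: D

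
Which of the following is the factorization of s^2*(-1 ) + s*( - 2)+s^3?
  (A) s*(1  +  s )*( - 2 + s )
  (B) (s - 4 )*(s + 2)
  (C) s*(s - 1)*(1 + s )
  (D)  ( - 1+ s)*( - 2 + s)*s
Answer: A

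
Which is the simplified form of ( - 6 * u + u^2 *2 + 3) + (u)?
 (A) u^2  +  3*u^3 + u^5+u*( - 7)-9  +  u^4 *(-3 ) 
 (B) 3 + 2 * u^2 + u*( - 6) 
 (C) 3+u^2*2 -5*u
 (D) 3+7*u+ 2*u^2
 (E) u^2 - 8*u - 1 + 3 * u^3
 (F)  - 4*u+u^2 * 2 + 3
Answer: C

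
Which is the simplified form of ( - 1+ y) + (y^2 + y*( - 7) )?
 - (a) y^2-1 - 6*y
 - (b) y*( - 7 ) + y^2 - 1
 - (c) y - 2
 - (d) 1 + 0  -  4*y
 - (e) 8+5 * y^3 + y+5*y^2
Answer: a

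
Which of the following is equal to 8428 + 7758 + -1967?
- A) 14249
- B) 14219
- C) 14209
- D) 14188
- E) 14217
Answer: B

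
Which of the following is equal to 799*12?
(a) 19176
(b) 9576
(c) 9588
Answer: c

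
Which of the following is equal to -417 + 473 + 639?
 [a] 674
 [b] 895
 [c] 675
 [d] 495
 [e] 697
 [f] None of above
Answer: f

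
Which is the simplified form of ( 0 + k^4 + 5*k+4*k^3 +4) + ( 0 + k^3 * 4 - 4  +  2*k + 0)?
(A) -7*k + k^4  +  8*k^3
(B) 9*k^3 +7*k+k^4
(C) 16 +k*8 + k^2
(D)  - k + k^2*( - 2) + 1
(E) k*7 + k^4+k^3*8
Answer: E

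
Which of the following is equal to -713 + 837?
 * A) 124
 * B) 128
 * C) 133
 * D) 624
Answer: A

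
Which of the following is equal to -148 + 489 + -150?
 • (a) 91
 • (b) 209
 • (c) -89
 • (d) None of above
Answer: d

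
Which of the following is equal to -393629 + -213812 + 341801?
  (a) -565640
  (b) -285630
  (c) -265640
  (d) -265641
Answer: c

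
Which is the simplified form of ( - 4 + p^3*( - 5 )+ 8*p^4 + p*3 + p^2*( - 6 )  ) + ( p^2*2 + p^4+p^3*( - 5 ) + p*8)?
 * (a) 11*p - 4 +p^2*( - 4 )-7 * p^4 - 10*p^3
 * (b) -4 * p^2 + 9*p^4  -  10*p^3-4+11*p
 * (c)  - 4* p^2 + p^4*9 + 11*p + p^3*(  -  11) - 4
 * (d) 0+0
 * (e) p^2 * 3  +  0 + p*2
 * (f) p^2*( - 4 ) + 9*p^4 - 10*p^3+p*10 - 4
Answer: b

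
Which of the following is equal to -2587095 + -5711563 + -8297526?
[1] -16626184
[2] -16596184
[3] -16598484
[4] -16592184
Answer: 2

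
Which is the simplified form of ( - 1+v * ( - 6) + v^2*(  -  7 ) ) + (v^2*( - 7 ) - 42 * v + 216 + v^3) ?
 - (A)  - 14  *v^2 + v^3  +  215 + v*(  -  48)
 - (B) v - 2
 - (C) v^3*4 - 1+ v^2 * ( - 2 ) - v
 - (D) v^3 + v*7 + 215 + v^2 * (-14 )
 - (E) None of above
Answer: A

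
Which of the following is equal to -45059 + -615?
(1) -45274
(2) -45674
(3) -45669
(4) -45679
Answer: 2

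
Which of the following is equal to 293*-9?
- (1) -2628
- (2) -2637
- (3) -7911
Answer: 2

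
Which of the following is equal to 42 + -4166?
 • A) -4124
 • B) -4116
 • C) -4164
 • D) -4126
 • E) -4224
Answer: A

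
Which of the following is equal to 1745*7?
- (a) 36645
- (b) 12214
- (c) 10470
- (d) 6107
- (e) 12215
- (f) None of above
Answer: e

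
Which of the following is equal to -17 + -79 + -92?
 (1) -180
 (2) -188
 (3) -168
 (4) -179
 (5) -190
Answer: 2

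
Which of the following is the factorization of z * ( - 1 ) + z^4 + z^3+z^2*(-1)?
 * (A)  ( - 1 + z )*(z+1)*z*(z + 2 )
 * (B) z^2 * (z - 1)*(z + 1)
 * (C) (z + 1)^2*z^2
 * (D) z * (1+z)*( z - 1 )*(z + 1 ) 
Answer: D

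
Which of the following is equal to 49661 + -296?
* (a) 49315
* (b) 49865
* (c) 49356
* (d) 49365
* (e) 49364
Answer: d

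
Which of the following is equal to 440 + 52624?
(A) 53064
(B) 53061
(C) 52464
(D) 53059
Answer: A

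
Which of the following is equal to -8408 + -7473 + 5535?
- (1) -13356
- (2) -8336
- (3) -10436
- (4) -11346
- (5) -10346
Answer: 5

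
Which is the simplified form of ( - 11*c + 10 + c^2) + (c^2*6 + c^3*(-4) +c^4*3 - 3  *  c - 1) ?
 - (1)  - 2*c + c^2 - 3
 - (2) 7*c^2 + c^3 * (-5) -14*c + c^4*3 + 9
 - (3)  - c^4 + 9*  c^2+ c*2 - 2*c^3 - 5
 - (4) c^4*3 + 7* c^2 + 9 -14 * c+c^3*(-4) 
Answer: 4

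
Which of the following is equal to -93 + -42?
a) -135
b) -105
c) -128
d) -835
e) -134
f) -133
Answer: a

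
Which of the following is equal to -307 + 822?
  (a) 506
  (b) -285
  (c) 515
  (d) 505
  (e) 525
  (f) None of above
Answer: c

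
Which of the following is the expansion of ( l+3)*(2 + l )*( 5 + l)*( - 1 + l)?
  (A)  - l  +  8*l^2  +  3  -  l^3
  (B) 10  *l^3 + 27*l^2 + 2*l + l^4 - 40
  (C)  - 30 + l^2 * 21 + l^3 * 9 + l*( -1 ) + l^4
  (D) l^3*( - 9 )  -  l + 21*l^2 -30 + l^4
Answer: C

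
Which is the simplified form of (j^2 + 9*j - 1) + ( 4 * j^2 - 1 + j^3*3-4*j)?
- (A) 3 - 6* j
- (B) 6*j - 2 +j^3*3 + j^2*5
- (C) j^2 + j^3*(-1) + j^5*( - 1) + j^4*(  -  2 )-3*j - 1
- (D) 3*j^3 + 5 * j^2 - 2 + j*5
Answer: D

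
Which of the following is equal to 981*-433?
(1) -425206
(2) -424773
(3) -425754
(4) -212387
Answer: 2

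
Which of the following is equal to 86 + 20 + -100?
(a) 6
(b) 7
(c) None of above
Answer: a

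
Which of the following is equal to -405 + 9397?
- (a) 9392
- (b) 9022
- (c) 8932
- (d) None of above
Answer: d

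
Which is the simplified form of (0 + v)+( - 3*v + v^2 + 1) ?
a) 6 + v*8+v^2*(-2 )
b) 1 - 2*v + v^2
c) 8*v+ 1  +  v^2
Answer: b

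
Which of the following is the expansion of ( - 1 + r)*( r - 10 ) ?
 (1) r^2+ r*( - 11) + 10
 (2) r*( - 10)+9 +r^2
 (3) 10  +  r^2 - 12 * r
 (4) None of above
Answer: 1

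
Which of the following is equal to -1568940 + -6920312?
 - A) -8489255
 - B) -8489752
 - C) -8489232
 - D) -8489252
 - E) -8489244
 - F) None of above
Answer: D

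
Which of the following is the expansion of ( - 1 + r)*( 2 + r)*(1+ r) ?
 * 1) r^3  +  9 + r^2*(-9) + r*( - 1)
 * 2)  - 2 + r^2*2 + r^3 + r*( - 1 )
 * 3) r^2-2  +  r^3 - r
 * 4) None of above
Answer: 2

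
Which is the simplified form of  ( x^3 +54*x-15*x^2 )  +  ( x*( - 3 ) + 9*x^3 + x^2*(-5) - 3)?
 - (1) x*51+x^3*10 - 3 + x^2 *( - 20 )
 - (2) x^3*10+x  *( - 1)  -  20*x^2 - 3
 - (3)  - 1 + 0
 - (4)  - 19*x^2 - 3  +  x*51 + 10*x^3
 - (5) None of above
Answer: 1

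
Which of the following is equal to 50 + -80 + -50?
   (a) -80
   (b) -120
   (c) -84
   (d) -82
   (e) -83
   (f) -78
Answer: a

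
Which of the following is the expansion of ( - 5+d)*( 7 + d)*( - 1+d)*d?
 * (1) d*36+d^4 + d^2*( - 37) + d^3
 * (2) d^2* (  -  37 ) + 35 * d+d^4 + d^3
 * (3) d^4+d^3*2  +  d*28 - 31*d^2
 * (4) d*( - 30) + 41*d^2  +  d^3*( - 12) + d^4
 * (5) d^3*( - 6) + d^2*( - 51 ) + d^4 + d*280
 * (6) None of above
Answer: 2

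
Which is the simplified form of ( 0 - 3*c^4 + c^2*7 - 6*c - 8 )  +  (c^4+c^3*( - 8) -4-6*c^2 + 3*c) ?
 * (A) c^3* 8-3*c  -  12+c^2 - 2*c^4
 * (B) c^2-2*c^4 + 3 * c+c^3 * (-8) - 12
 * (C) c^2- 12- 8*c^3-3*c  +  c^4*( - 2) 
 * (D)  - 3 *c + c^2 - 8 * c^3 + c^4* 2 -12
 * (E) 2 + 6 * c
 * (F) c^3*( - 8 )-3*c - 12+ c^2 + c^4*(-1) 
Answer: C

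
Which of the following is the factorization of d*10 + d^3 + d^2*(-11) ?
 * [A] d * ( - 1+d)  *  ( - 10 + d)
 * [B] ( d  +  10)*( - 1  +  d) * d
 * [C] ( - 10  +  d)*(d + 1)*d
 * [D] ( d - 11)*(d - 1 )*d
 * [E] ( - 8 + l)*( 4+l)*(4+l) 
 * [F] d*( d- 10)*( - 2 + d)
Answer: A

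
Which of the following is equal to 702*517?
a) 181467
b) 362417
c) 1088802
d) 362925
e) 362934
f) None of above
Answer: e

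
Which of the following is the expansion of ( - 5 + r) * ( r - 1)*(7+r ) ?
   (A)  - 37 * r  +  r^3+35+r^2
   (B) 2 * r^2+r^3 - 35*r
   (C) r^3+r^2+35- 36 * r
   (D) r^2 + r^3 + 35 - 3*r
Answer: A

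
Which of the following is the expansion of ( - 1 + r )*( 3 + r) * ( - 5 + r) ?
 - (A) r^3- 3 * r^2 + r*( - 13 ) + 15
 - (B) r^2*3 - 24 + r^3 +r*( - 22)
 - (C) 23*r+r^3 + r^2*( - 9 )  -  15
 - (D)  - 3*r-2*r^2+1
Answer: A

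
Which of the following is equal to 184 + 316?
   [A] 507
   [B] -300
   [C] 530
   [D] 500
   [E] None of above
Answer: D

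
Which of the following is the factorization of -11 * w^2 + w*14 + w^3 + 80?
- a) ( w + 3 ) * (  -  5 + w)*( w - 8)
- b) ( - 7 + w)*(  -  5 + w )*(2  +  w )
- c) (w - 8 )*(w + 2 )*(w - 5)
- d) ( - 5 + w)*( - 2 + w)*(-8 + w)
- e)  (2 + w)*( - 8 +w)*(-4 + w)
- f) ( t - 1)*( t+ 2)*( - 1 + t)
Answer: c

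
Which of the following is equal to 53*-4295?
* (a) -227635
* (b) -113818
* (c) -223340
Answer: a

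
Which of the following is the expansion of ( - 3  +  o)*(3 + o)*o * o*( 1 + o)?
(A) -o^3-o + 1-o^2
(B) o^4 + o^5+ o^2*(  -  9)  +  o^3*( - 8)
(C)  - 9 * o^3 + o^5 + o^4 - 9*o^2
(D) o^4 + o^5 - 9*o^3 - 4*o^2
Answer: C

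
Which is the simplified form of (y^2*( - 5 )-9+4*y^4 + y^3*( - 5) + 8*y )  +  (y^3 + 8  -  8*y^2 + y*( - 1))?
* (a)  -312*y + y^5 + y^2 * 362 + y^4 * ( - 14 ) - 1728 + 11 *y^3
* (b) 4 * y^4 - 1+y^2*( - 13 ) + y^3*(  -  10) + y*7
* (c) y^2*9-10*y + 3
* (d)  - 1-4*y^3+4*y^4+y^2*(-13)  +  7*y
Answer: d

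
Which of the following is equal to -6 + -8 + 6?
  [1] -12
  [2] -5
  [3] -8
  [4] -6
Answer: 3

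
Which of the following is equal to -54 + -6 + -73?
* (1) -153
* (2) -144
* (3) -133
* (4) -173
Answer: 3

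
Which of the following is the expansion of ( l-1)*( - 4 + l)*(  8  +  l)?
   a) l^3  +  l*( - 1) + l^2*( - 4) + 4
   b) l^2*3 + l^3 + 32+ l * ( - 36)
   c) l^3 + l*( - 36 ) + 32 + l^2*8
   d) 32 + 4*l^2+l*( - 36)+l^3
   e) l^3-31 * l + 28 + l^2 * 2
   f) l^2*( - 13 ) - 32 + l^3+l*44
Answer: b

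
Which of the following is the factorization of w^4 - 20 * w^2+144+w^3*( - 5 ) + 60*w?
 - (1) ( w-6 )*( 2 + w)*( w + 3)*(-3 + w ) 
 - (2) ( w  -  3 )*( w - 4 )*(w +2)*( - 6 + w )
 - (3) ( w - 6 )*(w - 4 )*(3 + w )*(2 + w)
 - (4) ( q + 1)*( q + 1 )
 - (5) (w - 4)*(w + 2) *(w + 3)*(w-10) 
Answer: 3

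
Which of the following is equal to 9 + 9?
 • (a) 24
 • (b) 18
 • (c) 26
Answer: b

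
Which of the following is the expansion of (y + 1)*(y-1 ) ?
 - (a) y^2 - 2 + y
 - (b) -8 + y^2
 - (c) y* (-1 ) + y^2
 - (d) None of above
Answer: d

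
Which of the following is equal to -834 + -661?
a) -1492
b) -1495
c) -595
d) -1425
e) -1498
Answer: b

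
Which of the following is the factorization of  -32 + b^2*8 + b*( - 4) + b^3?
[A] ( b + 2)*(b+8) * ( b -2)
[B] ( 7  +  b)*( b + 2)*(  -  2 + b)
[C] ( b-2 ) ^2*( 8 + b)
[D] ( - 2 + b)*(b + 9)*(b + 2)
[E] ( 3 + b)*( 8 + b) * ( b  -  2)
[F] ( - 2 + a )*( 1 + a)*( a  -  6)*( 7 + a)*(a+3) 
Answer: A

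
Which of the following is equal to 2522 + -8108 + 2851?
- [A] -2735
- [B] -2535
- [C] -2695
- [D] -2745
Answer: A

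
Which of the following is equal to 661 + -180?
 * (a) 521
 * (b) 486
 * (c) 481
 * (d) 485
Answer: c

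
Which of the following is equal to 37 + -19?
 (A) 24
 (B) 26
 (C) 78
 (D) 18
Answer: D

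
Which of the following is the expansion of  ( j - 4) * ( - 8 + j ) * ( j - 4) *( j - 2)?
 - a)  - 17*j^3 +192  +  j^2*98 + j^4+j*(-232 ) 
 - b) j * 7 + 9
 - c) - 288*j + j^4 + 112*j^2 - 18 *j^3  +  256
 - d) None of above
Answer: c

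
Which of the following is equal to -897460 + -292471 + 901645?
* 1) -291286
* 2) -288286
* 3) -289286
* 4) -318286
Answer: 2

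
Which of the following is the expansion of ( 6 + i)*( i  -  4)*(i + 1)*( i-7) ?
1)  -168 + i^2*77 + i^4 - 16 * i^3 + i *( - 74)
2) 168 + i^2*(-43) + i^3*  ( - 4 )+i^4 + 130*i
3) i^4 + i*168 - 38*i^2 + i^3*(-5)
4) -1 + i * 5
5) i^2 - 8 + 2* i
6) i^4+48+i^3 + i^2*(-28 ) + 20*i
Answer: 2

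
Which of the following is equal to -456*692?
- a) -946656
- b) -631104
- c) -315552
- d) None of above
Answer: c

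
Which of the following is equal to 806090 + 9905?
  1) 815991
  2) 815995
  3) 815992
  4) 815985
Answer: 2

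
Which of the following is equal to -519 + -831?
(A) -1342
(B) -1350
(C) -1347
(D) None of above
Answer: B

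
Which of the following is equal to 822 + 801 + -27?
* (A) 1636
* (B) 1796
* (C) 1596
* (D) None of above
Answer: C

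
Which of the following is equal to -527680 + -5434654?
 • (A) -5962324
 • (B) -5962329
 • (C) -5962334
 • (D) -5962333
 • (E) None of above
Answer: C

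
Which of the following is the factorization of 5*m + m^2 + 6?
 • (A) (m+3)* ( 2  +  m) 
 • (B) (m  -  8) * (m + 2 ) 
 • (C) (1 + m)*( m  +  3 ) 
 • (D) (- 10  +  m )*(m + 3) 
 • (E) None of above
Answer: A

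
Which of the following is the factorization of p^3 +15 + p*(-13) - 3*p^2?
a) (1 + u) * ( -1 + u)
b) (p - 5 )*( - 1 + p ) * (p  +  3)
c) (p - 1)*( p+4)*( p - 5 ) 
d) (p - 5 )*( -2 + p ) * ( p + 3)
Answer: b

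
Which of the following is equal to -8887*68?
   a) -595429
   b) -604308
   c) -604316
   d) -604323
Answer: c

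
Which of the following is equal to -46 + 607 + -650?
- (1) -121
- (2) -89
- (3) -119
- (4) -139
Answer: 2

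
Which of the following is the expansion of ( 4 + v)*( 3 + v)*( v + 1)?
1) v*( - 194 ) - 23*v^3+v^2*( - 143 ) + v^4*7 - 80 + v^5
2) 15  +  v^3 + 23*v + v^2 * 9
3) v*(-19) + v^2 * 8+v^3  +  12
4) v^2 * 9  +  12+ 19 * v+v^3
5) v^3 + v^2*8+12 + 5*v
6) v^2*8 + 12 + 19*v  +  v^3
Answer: 6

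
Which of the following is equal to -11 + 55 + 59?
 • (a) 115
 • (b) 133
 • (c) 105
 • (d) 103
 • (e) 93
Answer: d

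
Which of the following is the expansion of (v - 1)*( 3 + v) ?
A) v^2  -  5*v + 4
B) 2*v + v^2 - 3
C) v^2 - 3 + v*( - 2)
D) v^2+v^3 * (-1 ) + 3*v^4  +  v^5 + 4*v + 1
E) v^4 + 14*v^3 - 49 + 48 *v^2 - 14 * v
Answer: B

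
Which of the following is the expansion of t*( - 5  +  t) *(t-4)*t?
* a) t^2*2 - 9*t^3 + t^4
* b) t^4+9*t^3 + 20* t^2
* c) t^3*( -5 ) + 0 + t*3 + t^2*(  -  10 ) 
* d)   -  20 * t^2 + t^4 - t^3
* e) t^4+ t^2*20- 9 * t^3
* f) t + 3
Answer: e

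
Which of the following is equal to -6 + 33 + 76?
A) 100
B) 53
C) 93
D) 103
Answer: D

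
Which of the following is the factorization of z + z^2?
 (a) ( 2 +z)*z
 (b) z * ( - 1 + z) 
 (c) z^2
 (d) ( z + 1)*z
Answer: d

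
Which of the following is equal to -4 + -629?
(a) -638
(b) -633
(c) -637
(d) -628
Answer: b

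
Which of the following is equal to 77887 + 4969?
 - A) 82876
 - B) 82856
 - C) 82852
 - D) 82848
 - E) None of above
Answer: B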